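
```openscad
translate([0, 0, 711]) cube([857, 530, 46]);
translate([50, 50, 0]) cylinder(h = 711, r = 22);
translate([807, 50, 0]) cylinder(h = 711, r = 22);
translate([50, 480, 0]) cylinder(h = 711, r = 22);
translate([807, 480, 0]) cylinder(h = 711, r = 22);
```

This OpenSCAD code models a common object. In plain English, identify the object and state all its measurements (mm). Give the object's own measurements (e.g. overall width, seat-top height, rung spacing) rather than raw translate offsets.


A table: top 857 mm (x) × 530 mm (y), 46 mm thick, upper face at z = 757 mm, on four round legs of 44 mm diameter, each leg's bounding box inset 28 mm from the nearest pair of top edges from z = 0 to the bottom of the top.


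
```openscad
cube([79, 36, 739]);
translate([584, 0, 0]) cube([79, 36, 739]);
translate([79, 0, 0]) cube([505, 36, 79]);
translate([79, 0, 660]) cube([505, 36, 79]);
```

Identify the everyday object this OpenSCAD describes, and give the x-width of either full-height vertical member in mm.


A picture frame. The border width is 79 mm.

Four thin pieces enclosing a rectangular opening — a picture frame. The two full-height stiles are 739 mm tall; the top rail sits at z = 660 and is 79 mm tall, so the border above the opening is 739 − 660 = 79 mm, matching the stile x-width.


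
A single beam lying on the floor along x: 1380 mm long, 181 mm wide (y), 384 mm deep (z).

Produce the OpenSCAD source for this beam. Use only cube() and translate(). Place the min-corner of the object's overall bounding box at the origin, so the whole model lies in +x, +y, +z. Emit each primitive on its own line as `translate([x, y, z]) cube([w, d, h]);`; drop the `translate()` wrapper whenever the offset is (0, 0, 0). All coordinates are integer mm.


cube([1380, 181, 384]);


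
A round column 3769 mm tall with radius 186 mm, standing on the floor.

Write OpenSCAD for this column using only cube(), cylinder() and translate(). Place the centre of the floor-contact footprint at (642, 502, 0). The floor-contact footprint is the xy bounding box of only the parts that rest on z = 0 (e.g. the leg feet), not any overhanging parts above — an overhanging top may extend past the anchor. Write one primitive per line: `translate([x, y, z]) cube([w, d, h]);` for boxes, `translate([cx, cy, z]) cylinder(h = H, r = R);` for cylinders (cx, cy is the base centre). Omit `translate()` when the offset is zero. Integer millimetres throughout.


translate([642, 502, 0]) cylinder(h = 3769, r = 186);


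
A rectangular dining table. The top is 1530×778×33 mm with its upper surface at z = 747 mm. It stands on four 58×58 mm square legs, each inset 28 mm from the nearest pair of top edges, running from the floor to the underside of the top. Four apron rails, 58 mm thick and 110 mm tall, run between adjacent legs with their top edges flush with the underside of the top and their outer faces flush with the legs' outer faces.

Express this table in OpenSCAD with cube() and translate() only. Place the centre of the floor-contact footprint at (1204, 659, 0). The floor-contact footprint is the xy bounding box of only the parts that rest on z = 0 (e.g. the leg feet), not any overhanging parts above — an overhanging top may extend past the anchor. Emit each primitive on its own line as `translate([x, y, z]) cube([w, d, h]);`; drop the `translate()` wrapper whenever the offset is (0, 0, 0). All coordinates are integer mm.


translate([439, 270, 714]) cube([1530, 778, 33]);
translate([467, 298, 0]) cube([58, 58, 714]);
translate([1883, 298, 0]) cube([58, 58, 714]);
translate([467, 962, 0]) cube([58, 58, 714]);
translate([1883, 962, 0]) cube([58, 58, 714]);
translate([525, 298, 604]) cube([1358, 58, 110]);
translate([525, 962, 604]) cube([1358, 58, 110]);
translate([467, 356, 604]) cube([58, 606, 110]);
translate([1883, 356, 604]) cube([58, 606, 110]);


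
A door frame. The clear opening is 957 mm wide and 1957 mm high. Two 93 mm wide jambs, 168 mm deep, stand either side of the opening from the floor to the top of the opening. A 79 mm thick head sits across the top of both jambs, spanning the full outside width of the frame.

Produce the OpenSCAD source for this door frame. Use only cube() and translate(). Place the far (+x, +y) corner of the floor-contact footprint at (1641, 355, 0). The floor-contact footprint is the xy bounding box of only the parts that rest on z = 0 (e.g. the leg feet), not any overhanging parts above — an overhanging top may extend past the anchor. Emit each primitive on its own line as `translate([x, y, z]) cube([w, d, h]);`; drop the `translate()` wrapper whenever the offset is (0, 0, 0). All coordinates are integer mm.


translate([498, 187, 0]) cube([93, 168, 1957]);
translate([1548, 187, 0]) cube([93, 168, 1957]);
translate([498, 187, 1957]) cube([1143, 168, 79]);


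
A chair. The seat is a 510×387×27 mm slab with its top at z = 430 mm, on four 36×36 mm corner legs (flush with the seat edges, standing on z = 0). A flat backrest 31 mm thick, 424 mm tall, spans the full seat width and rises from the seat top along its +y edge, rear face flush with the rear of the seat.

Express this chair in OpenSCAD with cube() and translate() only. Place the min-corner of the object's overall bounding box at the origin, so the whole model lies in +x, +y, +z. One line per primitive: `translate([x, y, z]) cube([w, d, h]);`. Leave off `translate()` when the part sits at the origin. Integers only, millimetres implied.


translate([0, 0, 403]) cube([510, 387, 27]);
cube([36, 36, 403]);
translate([474, 0, 0]) cube([36, 36, 403]);
translate([0, 351, 0]) cube([36, 36, 403]);
translate([474, 351, 0]) cube([36, 36, 403]);
translate([0, 356, 430]) cube([510, 31, 424]);


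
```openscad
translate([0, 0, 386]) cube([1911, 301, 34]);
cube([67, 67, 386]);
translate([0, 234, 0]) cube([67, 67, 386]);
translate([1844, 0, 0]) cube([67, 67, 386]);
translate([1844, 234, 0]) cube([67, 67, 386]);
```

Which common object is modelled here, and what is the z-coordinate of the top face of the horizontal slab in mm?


A bench. The seat-top height is 420 mm.

A long slab on four corner posts — a bench. The slab sits at z = 386 with thickness 34, so the top is 386 + 34 = 420 mm.


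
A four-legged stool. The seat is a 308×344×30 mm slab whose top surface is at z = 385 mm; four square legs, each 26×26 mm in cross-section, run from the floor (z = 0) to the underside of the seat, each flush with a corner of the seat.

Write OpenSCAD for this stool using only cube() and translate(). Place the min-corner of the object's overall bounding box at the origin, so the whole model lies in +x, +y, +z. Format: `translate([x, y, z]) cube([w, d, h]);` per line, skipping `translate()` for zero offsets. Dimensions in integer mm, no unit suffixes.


translate([0, 0, 355]) cube([308, 344, 30]);
cube([26, 26, 355]);
translate([282, 0, 0]) cube([26, 26, 355]);
translate([0, 318, 0]) cube([26, 26, 355]);
translate([282, 318, 0]) cube([26, 26, 355]);


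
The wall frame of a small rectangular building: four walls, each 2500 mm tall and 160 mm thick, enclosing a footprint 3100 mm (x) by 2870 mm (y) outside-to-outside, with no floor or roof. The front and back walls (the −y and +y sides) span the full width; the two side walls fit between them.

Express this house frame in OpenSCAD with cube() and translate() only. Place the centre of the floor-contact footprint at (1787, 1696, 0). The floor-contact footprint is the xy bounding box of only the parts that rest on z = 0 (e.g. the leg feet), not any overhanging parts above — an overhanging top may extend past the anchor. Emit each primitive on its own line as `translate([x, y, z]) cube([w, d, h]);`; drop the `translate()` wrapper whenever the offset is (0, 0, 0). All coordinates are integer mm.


translate([237, 261, 0]) cube([3100, 160, 2500]);
translate([237, 2971, 0]) cube([3100, 160, 2500]);
translate([237, 421, 0]) cube([160, 2550, 2500]);
translate([3177, 421, 0]) cube([160, 2550, 2500]);


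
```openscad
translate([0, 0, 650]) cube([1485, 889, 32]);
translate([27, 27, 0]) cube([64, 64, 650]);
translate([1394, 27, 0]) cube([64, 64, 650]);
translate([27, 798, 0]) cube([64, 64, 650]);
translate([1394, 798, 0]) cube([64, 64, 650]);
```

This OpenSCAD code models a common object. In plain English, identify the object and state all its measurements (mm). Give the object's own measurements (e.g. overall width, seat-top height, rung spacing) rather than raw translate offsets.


A rectangular dining table. The top is 1485×889×32 mm with its upper surface at z = 682 mm. It stands on four 64×64 mm square legs, each inset 27 mm from the nearest pair of top edges, running from the floor to the underside of the top.


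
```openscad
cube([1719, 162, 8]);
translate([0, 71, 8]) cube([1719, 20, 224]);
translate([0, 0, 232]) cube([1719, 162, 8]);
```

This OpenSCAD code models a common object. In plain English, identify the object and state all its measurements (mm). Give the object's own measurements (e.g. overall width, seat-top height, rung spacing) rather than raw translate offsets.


An I-beam lying along x, 1719 mm long. Overall section height 240 mm. Two flanges 162 mm wide (y) and 8 mm thick, one on the floor and one at the top; a web 20 mm thick runs between them, centred on the flange width.


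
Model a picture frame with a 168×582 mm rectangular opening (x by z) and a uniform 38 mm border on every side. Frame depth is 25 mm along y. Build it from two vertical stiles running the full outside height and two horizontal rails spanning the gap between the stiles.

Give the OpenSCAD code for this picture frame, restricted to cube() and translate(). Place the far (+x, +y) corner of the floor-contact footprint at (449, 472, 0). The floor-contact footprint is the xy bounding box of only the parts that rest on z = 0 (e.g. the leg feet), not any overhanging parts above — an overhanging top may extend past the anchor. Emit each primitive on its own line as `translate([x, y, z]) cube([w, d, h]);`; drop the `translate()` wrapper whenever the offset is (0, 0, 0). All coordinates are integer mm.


translate([205, 447, 0]) cube([38, 25, 658]);
translate([411, 447, 0]) cube([38, 25, 658]);
translate([243, 447, 0]) cube([168, 25, 38]);
translate([243, 447, 620]) cube([168, 25, 38]);


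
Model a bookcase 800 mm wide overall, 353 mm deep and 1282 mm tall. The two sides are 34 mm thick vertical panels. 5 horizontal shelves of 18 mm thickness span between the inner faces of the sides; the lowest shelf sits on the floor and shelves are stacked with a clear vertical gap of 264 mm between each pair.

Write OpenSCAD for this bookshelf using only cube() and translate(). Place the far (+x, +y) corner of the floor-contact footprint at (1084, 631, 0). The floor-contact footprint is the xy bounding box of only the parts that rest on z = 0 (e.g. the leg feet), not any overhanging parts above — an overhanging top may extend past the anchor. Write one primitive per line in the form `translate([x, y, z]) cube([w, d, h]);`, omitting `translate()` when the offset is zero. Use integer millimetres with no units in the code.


translate([284, 278, 0]) cube([34, 353, 1282]);
translate([1050, 278, 0]) cube([34, 353, 1282]);
translate([318, 278, 0]) cube([732, 353, 18]);
translate([318, 278, 282]) cube([732, 353, 18]);
translate([318, 278, 564]) cube([732, 353, 18]);
translate([318, 278, 846]) cube([732, 353, 18]);
translate([318, 278, 1128]) cube([732, 353, 18]);


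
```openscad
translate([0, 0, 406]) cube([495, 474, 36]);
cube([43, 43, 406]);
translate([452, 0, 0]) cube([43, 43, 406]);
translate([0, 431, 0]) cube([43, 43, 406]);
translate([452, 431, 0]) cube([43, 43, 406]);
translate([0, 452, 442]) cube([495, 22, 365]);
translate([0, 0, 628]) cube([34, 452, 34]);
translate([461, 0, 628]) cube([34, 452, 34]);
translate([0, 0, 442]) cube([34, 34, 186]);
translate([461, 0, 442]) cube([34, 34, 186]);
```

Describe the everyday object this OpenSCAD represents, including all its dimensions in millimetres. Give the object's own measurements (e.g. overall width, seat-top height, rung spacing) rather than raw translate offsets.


A chair. The seat is a 495×474×36 mm slab with its top at z = 442 mm, on four 43×43 mm corner legs (flush with the seat edges, standing on z = 0). A flat backrest 22 mm thick, 365 mm tall, spans the full seat width and rises from the seat top along its +y edge, rear face flush with the rear of the seat. Two armrests of 34×34 mm section run along each side from the seat's front edge to the front of the backrest, top faces 220 mm above the seat top and outer faces flush with the seat's x-edges; a 34×34 mm post under the front of each armrest stands on the seat at the front corner.


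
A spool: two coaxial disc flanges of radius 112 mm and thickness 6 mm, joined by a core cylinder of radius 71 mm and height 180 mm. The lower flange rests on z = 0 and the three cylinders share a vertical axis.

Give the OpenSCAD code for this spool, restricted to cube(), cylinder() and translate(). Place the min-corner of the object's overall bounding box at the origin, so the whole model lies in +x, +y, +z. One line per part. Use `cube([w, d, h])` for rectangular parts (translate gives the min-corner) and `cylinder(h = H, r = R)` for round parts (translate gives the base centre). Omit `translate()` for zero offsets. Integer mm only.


translate([112, 112, 0]) cylinder(h = 6, r = 112);
translate([112, 112, 6]) cylinder(h = 180, r = 71);
translate([112, 112, 186]) cylinder(h = 6, r = 112);


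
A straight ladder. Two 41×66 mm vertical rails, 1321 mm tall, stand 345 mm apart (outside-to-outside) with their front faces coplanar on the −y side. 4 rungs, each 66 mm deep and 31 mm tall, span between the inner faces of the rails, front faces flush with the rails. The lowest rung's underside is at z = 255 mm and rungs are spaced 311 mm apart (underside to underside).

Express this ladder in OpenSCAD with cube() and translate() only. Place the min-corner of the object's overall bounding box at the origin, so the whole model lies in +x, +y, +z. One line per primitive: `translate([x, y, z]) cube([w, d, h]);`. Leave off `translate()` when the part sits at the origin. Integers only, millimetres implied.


// rung span = 345 - 2*41 = 263
// rung[k] z = 255 + k*311
cube([41, 66, 1321]);
translate([304, 0, 0]) cube([41, 66, 1321]);
translate([41, 0, 255]) cube([263, 66, 31]);
translate([41, 0, 566]) cube([263, 66, 31]);
translate([41, 0, 877]) cube([263, 66, 31]);
translate([41, 0, 1188]) cube([263, 66, 31]);


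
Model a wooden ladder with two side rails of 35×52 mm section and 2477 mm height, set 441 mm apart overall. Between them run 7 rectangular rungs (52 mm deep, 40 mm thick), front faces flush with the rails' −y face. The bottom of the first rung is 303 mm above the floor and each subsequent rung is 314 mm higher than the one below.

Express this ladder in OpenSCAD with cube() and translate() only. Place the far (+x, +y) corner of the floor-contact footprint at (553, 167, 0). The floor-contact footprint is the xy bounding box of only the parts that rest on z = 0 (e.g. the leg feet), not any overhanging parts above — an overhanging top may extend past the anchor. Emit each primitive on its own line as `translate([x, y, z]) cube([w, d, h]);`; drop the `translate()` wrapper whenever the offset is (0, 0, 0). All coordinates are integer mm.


translate([112, 115, 0]) cube([35, 52, 2477]);
translate([518, 115, 0]) cube([35, 52, 2477]);
translate([147, 115, 303]) cube([371, 52, 40]);
translate([147, 115, 617]) cube([371, 52, 40]);
translate([147, 115, 931]) cube([371, 52, 40]);
translate([147, 115, 1245]) cube([371, 52, 40]);
translate([147, 115, 1559]) cube([371, 52, 40]);
translate([147, 115, 1873]) cube([371, 52, 40]);
translate([147, 115, 2187]) cube([371, 52, 40]);


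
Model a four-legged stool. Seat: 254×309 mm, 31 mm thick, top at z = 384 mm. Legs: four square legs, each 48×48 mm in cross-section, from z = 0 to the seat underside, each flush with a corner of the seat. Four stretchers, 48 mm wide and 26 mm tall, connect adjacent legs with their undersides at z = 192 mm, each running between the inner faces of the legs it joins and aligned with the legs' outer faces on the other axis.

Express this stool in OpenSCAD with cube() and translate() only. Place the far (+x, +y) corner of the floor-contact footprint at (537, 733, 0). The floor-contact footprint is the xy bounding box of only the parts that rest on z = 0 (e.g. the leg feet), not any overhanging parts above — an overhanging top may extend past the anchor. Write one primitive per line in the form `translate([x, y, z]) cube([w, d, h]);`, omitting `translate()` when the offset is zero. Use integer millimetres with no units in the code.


// leg_h = 384 - 31 = 353
// stretcher span = 254 - 2*48 = 158
translate([283, 424, 353]) cube([254, 309, 31]);
translate([283, 424, 0]) cube([48, 48, 353]);
translate([489, 424, 0]) cube([48, 48, 353]);
translate([283, 685, 0]) cube([48, 48, 353]);
translate([489, 685, 0]) cube([48, 48, 353]);
translate([331, 424, 192]) cube([158, 48, 26]);
translate([331, 685, 192]) cube([158, 48, 26]);
translate([283, 472, 192]) cube([48, 213, 26]);
translate([489, 472, 192]) cube([48, 213, 26]);


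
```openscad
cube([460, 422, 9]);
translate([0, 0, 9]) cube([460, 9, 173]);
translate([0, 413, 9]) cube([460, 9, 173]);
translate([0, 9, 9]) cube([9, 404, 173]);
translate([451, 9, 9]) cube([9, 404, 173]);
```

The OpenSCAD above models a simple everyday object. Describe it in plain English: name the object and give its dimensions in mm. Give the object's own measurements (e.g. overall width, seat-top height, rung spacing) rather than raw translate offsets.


An open-topped rectangular box: outside dimensions 460×422×182 mm, with a uniform wall and base thickness of 9 mm. The base is a full 460×422 slab on the floor; four walls sit on top of the base. The front and back walls (the −y and +y sides) span the full width; the two side walls fit between them.


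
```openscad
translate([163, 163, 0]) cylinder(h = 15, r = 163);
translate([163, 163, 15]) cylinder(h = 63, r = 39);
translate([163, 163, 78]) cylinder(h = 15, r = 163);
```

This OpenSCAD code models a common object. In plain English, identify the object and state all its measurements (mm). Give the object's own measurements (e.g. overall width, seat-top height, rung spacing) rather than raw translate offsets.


A spool: two coaxial disc flanges of radius 163 mm and thickness 15 mm, joined by a core cylinder of radius 39 mm and height 63 mm. The lower flange rests on z = 0 and the three cylinders share a vertical axis.


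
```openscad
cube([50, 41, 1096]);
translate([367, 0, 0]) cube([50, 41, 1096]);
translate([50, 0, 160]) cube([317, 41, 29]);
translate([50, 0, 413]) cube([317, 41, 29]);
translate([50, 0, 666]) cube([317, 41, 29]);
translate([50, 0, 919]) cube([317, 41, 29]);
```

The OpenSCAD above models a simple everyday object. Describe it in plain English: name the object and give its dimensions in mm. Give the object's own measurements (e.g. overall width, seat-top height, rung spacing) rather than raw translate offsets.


A straight ladder. Two 50×41 mm vertical rails, 1096 mm tall, stand 417 mm apart (outside-to-outside) with their front faces coplanar on the −y side. 4 rungs, each 41 mm deep and 29 mm tall, span between the inner faces of the rails, front faces flush with the rails. The lowest rung's underside is at z = 160 mm and rungs are spaced 253 mm apart (underside to underside).


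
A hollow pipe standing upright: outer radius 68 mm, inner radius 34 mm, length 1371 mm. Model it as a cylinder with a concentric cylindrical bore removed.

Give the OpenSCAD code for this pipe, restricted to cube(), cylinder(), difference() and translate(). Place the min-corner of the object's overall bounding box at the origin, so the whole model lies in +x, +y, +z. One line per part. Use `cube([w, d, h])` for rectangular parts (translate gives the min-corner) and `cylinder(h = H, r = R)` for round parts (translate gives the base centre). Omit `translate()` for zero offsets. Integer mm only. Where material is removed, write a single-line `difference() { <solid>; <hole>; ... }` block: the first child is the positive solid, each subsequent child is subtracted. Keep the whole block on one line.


difference() { translate([68, 68, 0]) cylinder(h = 1371, r = 68); translate([68, 68, 0]) cylinder(h = 1371, r = 34); }


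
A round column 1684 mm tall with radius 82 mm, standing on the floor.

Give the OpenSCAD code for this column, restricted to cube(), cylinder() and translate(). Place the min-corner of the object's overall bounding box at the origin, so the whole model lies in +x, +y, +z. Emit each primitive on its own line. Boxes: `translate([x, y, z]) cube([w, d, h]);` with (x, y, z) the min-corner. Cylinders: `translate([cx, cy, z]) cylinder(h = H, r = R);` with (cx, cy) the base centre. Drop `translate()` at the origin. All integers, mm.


translate([82, 82, 0]) cylinder(h = 1684, r = 82);


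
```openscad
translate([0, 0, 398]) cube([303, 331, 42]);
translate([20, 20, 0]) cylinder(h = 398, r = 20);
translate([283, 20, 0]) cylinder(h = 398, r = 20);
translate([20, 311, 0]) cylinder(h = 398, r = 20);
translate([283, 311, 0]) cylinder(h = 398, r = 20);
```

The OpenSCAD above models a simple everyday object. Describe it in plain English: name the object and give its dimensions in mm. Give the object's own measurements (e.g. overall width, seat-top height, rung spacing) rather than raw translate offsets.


A simple wooden stool: a rectangular seat 303 mm (x) by 331 mm (y), 42 mm thick, top face at z = 440 mm, on four round legs, each 40 mm in diameter. The legs rest on z = 0, each leg's axis is inset half a diameter from the nearest pair of seat edges (so the leg's bounding box is flush with the corner).


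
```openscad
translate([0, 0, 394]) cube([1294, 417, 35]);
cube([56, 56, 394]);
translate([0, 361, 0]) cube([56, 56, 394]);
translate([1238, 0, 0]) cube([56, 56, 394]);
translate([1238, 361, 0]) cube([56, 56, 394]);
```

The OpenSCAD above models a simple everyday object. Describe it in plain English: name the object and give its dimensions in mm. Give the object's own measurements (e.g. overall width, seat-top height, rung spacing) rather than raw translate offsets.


A bench: a 1294×417 mm seat slab, 35 mm thick, top at z = 429 mm, on four 56×56 mm square legs flush with the seat corners and standing on z = 0.


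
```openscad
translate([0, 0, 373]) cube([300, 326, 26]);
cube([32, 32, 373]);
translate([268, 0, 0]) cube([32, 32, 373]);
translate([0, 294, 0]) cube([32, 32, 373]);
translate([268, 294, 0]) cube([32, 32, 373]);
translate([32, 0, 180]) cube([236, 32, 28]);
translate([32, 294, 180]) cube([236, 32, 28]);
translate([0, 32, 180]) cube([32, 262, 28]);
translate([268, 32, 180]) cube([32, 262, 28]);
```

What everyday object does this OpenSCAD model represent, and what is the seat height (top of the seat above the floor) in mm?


A stool. The seat height is 399 mm.

A 300×326×26 slab at z = 373 on four corner posts — a stool. The seat top is 373 + 26 = 399 mm.


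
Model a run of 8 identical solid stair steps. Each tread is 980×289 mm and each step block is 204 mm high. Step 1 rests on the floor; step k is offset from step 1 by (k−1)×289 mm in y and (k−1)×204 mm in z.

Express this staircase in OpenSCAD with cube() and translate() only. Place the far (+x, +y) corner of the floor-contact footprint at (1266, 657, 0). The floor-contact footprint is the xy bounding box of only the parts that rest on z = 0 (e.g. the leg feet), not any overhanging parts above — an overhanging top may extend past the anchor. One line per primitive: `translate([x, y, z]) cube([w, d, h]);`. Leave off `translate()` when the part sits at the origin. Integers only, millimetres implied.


translate([286, 368, 0]) cube([980, 289, 204]);
translate([286, 657, 204]) cube([980, 289, 204]);
translate([286, 946, 408]) cube([980, 289, 204]);
translate([286, 1235, 612]) cube([980, 289, 204]);
translate([286, 1524, 816]) cube([980, 289, 204]);
translate([286, 1813, 1020]) cube([980, 289, 204]);
translate([286, 2102, 1224]) cube([980, 289, 204]);
translate([286, 2391, 1428]) cube([980, 289, 204]);


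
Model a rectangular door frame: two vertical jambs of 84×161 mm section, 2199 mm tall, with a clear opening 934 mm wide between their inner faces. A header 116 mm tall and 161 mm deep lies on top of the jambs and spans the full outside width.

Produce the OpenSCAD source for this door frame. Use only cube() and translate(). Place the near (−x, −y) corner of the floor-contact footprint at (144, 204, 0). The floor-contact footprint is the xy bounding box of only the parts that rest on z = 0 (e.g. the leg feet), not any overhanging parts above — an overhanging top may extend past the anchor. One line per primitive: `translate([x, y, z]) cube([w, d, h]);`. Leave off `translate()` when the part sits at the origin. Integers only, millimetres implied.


translate([144, 204, 0]) cube([84, 161, 2199]);
translate([1162, 204, 0]) cube([84, 161, 2199]);
translate([144, 204, 2199]) cube([1102, 161, 116]);


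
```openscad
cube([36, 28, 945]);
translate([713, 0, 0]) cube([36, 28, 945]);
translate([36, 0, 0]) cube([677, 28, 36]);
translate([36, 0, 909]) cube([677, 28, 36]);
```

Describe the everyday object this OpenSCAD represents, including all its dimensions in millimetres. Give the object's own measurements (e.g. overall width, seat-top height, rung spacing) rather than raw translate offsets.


A rectangular picture frame lying in the x–z plane (depth along y). The opening is 677 mm wide (x) by 873 mm tall (z), surrounded by a border 36 mm wide on all four sides. The frame is 28 mm deep and is made of two full-height vertical stiles with two horizontal rails fitted between them.


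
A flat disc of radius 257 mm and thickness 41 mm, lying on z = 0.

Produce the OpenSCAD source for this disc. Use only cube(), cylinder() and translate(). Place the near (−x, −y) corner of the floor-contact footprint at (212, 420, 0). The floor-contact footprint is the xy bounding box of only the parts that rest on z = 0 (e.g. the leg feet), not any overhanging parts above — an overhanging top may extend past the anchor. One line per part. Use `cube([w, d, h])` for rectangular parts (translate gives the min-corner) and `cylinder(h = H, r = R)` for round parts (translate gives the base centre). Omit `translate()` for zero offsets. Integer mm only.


translate([469, 677, 0]) cylinder(h = 41, r = 257);


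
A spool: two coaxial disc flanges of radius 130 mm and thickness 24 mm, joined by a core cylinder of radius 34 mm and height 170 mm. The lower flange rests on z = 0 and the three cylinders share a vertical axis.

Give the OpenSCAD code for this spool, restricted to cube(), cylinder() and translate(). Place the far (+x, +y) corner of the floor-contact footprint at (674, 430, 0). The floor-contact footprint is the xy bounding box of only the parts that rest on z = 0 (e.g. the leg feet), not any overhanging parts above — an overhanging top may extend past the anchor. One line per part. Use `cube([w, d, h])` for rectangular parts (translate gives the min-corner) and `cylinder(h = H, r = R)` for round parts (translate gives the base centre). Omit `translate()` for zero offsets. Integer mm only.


translate([544, 300, 0]) cylinder(h = 24, r = 130);
translate([544, 300, 24]) cylinder(h = 170, r = 34);
translate([544, 300, 194]) cylinder(h = 24, r = 130);


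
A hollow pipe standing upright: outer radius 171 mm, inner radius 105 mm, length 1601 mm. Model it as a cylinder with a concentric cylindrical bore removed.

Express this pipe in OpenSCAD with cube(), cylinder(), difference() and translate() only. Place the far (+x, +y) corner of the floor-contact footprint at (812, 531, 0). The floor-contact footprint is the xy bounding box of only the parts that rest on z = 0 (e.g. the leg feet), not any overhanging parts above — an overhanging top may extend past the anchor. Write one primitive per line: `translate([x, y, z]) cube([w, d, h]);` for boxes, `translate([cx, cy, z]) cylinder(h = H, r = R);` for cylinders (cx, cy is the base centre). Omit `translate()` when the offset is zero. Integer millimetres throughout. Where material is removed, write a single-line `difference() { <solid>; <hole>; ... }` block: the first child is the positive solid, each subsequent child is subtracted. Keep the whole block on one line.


difference() { translate([641, 360, 0]) cylinder(h = 1601, r = 171); translate([641, 360, 0]) cylinder(h = 1601, r = 105); }


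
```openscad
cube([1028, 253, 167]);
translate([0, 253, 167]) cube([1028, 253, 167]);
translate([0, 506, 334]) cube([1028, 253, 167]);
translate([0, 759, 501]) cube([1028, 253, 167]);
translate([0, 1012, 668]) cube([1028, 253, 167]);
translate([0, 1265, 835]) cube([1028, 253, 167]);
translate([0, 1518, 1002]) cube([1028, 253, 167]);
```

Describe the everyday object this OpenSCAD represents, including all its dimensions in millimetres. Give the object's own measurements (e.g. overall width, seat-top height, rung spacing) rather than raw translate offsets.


A straight staircase of 7 solid steps. Each step is 1028 mm wide (x), 253 mm deep (y, the going) and 167 mm tall (the rise). The first step rests on the floor; each subsequent step sits one going further in +y and one rise higher in +z, directly behind and above the previous step with no overlap.


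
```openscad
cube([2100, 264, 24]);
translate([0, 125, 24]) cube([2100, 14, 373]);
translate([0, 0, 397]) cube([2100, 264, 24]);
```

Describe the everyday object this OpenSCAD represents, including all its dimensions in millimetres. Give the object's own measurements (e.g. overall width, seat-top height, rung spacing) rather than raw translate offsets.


An I-beam lying along x, 2100 mm long. Overall section height 421 mm. Two flanges 264 mm wide (y) and 24 mm thick, one on the floor and one at the top; a web 14 mm thick runs between them, centred on the flange width.


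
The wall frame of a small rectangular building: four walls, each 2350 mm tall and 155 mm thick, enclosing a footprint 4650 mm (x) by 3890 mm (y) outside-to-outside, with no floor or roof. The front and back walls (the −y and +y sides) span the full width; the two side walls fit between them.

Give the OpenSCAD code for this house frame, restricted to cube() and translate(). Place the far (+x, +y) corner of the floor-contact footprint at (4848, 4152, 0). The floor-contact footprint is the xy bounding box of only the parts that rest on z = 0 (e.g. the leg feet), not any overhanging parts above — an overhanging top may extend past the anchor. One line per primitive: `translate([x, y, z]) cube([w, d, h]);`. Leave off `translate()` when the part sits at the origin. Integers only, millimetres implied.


translate([198, 262, 0]) cube([4650, 155, 2350]);
translate([198, 3997, 0]) cube([4650, 155, 2350]);
translate([198, 417, 0]) cube([155, 3580, 2350]);
translate([4693, 417, 0]) cube([155, 3580, 2350]);


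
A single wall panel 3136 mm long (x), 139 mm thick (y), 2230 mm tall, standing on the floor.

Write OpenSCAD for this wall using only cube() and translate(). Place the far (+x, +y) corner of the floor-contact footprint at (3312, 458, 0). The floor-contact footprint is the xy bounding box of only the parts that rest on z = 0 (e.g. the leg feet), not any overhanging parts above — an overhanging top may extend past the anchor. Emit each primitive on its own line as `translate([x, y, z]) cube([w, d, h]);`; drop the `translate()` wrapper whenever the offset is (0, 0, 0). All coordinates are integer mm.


translate([176, 319, 0]) cube([3136, 139, 2230]);


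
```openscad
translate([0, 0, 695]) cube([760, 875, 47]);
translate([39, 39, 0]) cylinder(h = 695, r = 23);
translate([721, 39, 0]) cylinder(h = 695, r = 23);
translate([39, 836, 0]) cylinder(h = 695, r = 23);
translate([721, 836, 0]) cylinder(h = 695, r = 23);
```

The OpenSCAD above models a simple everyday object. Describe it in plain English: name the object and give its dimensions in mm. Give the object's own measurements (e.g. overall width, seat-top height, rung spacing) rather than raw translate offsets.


A table: top 760 mm (x) × 875 mm (y), 47 mm thick, upper face at z = 742 mm, on four round legs of 46 mm diameter, each leg's bounding box inset 16 mm from the nearest pair of top edges from z = 0 to the bottom of the top.


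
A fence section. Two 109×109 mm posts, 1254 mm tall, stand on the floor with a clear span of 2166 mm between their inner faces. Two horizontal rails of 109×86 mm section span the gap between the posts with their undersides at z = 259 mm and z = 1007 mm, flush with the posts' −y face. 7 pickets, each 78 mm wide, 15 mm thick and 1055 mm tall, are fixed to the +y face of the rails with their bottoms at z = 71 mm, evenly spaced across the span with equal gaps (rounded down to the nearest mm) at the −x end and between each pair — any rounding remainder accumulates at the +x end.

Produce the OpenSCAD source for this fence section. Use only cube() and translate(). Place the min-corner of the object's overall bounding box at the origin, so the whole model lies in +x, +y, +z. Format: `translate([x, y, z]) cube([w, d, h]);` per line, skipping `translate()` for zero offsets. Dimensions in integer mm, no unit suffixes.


cube([109, 109, 1254]);
translate([2275, 0, 0]) cube([109, 109, 1254]);
translate([109, 0, 259]) cube([2166, 109, 86]);
translate([109, 0, 1007]) cube([2166, 109, 86]);
translate([311, 109, 71]) cube([78, 15, 1055]);
translate([591, 109, 71]) cube([78, 15, 1055]);
translate([871, 109, 71]) cube([78, 15, 1055]);
translate([1151, 109, 71]) cube([78, 15, 1055]);
translate([1431, 109, 71]) cube([78, 15, 1055]);
translate([1711, 109, 71]) cube([78, 15, 1055]);
translate([1991, 109, 71]) cube([78, 15, 1055]);


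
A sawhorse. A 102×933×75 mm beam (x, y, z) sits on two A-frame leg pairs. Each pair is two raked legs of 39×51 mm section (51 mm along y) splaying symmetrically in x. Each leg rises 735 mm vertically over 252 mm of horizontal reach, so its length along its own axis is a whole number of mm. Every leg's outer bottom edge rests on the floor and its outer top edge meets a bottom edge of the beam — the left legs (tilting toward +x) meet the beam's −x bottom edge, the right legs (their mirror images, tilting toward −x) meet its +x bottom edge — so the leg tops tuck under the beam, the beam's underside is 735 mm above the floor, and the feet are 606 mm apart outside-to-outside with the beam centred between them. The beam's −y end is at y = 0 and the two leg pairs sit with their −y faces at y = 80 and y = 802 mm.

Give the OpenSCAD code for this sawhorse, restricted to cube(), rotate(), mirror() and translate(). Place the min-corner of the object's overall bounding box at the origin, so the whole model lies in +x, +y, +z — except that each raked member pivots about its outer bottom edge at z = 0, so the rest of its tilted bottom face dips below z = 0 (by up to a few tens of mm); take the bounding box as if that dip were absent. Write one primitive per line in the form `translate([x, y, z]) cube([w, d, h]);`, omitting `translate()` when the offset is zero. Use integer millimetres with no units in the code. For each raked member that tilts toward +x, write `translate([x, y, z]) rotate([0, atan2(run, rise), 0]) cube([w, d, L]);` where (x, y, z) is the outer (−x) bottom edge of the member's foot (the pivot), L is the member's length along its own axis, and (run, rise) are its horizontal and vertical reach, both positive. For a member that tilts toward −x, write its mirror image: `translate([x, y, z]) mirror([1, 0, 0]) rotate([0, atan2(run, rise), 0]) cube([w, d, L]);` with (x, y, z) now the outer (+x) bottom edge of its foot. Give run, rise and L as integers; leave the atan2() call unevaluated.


translate([252, 0, 735]) cube([102, 933, 75]);
translate([0, 80, 0]) rotate([0, atan2(252, 735), 0]) cube([39, 51, 777]);
translate([606, 80, 0]) mirror([1, 0, 0]) rotate([0, atan2(252, 735), 0]) cube([39, 51, 777]);
translate([0, 802, 0]) rotate([0, atan2(252, 735), 0]) cube([39, 51, 777]);
translate([606, 802, 0]) mirror([1, 0, 0]) rotate([0, atan2(252, 735), 0]) cube([39, 51, 777]);


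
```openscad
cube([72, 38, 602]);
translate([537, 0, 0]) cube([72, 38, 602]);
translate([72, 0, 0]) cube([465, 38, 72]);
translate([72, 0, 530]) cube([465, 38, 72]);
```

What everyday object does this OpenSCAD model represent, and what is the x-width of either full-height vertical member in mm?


A picture frame. The border width is 72 mm.

Four thin pieces enclosing a rectangular opening — a picture frame. The two full-height stiles are 602 mm tall; the top rail sits at z = 530 and is 72 mm tall, so the border above the opening is 602 − 530 = 72 mm, matching the stile x-width.


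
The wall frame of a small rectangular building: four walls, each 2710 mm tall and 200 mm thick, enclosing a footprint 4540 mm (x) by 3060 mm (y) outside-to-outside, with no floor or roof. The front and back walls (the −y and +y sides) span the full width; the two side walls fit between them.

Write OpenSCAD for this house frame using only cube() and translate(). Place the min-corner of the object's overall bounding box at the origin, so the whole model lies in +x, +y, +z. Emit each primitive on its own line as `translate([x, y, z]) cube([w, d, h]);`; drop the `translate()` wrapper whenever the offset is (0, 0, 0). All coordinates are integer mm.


cube([4540, 200, 2710]);
translate([0, 2860, 0]) cube([4540, 200, 2710]);
translate([0, 200, 0]) cube([200, 2660, 2710]);
translate([4340, 200, 0]) cube([200, 2660, 2710]);


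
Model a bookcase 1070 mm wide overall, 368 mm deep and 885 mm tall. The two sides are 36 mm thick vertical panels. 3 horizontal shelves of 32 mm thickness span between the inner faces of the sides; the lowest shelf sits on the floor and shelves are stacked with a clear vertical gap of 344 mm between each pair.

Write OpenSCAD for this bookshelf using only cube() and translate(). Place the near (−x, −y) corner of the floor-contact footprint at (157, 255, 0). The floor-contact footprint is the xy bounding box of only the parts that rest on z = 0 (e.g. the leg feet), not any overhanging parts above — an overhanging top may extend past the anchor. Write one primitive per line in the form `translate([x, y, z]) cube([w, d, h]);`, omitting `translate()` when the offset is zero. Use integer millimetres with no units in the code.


translate([157, 255, 0]) cube([36, 368, 885]);
translate([1191, 255, 0]) cube([36, 368, 885]);
translate([193, 255, 0]) cube([998, 368, 32]);
translate([193, 255, 376]) cube([998, 368, 32]);
translate([193, 255, 752]) cube([998, 368, 32]);


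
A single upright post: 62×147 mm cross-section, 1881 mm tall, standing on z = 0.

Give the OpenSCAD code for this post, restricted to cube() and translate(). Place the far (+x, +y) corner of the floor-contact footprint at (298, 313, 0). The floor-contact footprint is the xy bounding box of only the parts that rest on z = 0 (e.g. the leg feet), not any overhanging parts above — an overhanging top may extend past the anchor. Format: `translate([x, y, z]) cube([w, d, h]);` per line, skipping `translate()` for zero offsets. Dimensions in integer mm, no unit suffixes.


translate([236, 166, 0]) cube([62, 147, 1881]);


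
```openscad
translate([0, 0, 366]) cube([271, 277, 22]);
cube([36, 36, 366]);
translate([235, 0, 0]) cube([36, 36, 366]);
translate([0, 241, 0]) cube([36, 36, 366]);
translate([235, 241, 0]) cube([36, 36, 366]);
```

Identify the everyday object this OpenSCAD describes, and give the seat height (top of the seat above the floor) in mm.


A stool. The seat height is 388 mm.

A 271×277×22 slab at z = 366 on four corner posts — a stool. The seat top is 366 + 22 = 388 mm.


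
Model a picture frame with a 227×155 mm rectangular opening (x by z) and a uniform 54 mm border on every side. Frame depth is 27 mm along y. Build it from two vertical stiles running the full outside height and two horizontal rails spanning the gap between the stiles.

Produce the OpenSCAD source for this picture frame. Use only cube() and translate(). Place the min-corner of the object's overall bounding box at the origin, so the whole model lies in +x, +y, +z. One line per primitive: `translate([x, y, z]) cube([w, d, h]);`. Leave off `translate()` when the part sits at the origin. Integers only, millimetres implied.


cube([54, 27, 263]);
translate([281, 0, 0]) cube([54, 27, 263]);
translate([54, 0, 0]) cube([227, 27, 54]);
translate([54, 0, 209]) cube([227, 27, 54]);
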